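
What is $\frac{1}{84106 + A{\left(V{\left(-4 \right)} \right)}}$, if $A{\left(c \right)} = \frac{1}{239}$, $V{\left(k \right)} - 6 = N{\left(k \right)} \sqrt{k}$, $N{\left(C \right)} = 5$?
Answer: $\frac{239}{20101335} \approx 1.189 \cdot 10^{-5}$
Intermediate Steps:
$V{\left(k \right)} = 6 + 5 \sqrt{k}$
$A{\left(c \right)} = \frac{1}{239}$
$\frac{1}{84106 + A{\left(V{\left(-4 \right)} \right)}} = \frac{1}{84106 + \frac{1}{239}} = \frac{1}{\frac{20101335}{239}} = \frac{239}{20101335}$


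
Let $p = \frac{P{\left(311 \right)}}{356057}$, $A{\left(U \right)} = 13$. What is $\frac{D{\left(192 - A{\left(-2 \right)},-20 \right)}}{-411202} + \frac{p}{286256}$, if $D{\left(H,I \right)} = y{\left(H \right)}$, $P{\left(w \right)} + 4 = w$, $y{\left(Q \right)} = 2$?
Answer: $- \frac{101860333085}{20955563776367792} \approx -4.8608 \cdot 10^{-6}$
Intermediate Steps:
$P{\left(w \right)} = -4 + w$
$D{\left(H,I \right)} = 2$
$p = \frac{307}{356057}$ ($p = \frac{-4 + 311}{356057} = 307 \cdot \frac{1}{356057} = \frac{307}{356057} \approx 0.00086222$)
$\frac{D{\left(192 - A{\left(-2 \right)},-20 \right)}}{-411202} + \frac{p}{286256} = \frac{2}{-411202} + \frac{307}{356057 \cdot 286256} = 2 \left(- \frac{1}{411202}\right) + \frac{307}{356057} \cdot \frac{1}{286256} = - \frac{1}{205601} + \frac{307}{101923452592} = - \frac{101860333085}{20955563776367792}$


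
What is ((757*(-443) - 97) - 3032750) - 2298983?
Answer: -5667181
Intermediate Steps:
((757*(-443) - 97) - 3032750) - 2298983 = ((-335351 - 97) - 3032750) - 2298983 = (-335448 - 3032750) - 2298983 = -3368198 - 2298983 = -5667181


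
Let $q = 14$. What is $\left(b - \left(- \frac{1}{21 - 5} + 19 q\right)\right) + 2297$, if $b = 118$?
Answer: $\frac{34385}{16} \approx 2149.1$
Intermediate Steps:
$\left(b - \left(- \frac{1}{21 - 5} + 19 q\right)\right) + 2297 = \left(118 + \left(\frac{1}{21 - 5} - 266\right)\right) + 2297 = \left(118 - \left(266 - \frac{1}{16}\right)\right) + 2297 = \left(118 + \left(\frac{1}{16} - 266\right)\right) + 2297 = \left(118 - \frac{4255}{16}\right) + 2297 = - \frac{2367}{16} + 2297 = \frac{34385}{16}$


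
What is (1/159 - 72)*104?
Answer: -1190488/159 ≈ -7487.3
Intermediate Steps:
(1/159 - 72)*104 = -11447/159*104 = -1190488/159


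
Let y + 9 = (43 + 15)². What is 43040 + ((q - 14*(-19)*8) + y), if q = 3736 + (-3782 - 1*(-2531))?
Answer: 51008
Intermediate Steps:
q = 2485 (q = 3736 + (-3782 + 2531) = 3736 - 1251 = 2485)
y = 3355 (y = -9 + (43 + 15)² = -9 + 58² = -9 + 3364 = 3355)
43040 + ((q - 14*(-19)*8) + y) = 43040 + ((2485 - 14*(-19)*8) + 3355) = 43040 + ((2485 + 266*8) + 3355) = 43040 + ((2485 + 2128) + 3355) = 43040 + (4613 + 3355) = 43040 + 7968 = 51008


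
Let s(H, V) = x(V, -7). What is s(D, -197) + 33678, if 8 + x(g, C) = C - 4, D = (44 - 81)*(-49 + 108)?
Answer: 33659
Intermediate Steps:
D = -2183 (D = -37*59 = -2183)
x(g, C) = -12 + C (x(g, C) = -8 + (C - 4) = -8 + (-4 + C) = -12 + C)
s(H, V) = -19 (s(H, V) = -12 - 7 = -19)
s(D, -197) + 33678 = -19 + 33678 = 33659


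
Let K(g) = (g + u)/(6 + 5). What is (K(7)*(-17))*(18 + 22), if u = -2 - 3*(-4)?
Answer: -11560/11 ≈ -1050.9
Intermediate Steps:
u = 10 (u = -2 + 12 = 10)
K(g) = 10/11 + g/11 (K(g) = (g + 10)/(6 + 5) = (10 + g)/11 = (10 + g)*(1/11) = 10/11 + g/11)
(K(7)*(-17))*(18 + 22) = ((10/11 + (1/11)*7)*(-17))*(18 + 22) = ((10/11 + 7/11)*(-17))*40 = ((17/11)*(-17))*40 = -289/11*40 = -11560/11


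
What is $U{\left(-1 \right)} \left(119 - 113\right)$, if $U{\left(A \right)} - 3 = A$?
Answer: $12$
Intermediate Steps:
$U{\left(A \right)} = 3 + A$
$U{\left(-1 \right)} \left(119 - 113\right) = \left(3 - 1\right) \left(119 - 113\right) = 2 \left(119 - 113\right) = 2 \cdot 6 = 12$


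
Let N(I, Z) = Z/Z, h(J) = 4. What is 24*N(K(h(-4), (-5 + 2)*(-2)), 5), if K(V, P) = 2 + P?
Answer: 24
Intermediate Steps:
N(I, Z) = 1
24*N(K(h(-4), (-5 + 2)*(-2)), 5) = 24*1 = 24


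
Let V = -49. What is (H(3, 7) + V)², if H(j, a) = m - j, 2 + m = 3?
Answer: 2601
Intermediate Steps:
m = 1 (m = -2 + 3 = 1)
H(j, a) = 1 - j
(H(3, 7) + V)² = ((1 - 1*3) - 49)² = ((1 - 3) - 49)² = (-2 - 49)² = (-51)² = 2601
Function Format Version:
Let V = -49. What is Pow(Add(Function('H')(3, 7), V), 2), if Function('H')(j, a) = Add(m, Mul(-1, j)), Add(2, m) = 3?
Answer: 2601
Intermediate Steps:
m = 1 (m = Add(-2, 3) = 1)
Function('H')(j, a) = Add(1, Mul(-1, j))
Pow(Add(Function('H')(3, 7), V), 2) = Pow(Add(Add(1, Mul(-1, 3)), -49), 2) = Pow(Add(Add(1, -3), -49), 2) = Pow(Add(-2, -49), 2) = Pow(-51, 2) = 2601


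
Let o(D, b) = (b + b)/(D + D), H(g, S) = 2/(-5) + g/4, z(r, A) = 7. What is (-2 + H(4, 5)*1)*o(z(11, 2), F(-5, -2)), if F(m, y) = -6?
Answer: 6/5 ≈ 1.2000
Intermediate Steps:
H(g, S) = -2/5 + g/4 (H(g, S) = 2*(-1/5) + g*(1/4) = -2/5 + g/4)
o(D, b) = b/D (o(D, b) = (2*b)/((2*D)) = (2*b)*(1/(2*D)) = b/D)
(-2 + H(4, 5)*1)*o(z(11, 2), F(-5, -2)) = (-2 + (-2/5 + (1/4)*4)*1)*(-6/7) = (-2 + (-2/5 + 1)*1)*(-6*1/7) = (-2 + (3/5)*1)*(-6/7) = (-2 + 3/5)*(-6/7) = -7/5*(-6/7) = 6/5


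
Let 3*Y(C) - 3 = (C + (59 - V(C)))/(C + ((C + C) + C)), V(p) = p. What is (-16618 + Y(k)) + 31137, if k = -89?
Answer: 15507301/1068 ≈ 14520.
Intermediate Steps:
Y(C) = 1 + 59/(12*C) (Y(C) = 1 + ((C + (59 - C))/(C + ((C + C) + C)))/3 = 1 + (59/(C + (2*C + C)))/3 = 1 + (59/(C + 3*C))/3 = 1 + (59/((4*C)))/3 = 1 + (59*(1/(4*C)))/3 = 1 + (59/(4*C))/3 = 1 + 59/(12*C))
(-16618 + Y(k)) + 31137 = (-16618 + (59/12 - 89)/(-89)) + 31137 = (-16618 - 1/89*(-1009/12)) + 31137 = (-16618 + 1009/1068) + 31137 = -17747015/1068 + 31137 = 15507301/1068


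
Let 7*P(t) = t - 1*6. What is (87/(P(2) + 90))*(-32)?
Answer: -9744/313 ≈ -31.131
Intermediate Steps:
P(t) = -6/7 + t/7 (P(t) = (t - 1*6)/7 = (t - 6)/7 = (-6 + t)/7 = -6/7 + t/7)
(87/(P(2) + 90))*(-32) = (87/((-6/7 + (⅐)*2) + 90))*(-32) = (87/((-6/7 + 2/7) + 90))*(-32) = (87/(-4/7 + 90))*(-32) = (87/(626/7))*(-32) = ((7/626)*87)*(-32) = (609/626)*(-32) = -9744/313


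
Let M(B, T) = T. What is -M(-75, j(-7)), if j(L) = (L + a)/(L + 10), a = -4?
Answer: 11/3 ≈ 3.6667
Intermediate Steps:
j(L) = (-4 + L)/(10 + L) (j(L) = (L - 4)/(L + 10) = (-4 + L)/(10 + L))
-M(-75, j(-7)) = -(-4 - 7)/(10 - 7) = -(-11)/3 = -1*(-11/3) = 11/3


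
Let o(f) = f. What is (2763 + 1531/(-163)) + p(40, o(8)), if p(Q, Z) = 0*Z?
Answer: 448838/163 ≈ 2753.6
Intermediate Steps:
p(Q, Z) = 0
(2763 + 1531/(-163)) + p(40, o(8)) = (2763 + 1531/(-163)) + 0 = (2763 + 1531*(-1/163)) + 0 = (2763 - 1531/163) + 0 = 448838/163 + 0 = 448838/163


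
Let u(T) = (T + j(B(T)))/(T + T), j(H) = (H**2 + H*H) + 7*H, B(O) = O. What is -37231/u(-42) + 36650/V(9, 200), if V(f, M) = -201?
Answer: 6090731/7638 ≈ 797.42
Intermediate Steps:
j(H) = 2*H**2 + 7*H (j(H) = (H**2 + H**2) + 7*H = 2*H**2 + 7*H)
u(T) = (T + T*(7 + 2*T))/(2*T) (u(T) = (T + T*(7 + 2*T))/(T + T) = (T + T*(7 + 2*T))/((2*T)) = (T + T*(7 + 2*T))*(1/(2*T)) = (T + T*(7 + 2*T))/(2*T))
-37231/u(-42) + 36650/V(9, 200) = -37231/(4 - 42) + 36650/(-201) = -37231/(-38) + 36650*(-1/201) = -37231*(-1/38) - 36650/201 = 37231/38 - 36650/201 = 6090731/7638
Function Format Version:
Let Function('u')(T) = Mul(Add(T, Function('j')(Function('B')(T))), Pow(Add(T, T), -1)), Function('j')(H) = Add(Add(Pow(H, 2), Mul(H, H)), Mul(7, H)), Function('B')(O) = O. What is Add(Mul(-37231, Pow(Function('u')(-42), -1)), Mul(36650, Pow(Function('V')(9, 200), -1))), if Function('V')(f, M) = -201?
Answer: Rational(6090731, 7638) ≈ 797.42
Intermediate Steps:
Function('j')(H) = Add(Mul(2, Pow(H, 2)), Mul(7, H)) (Function('j')(H) = Add(Add(Pow(H, 2), Pow(H, 2)), Mul(7, H)) = Add(Mul(2, Pow(H, 2)), Mul(7, H)))
Function('u')(T) = Mul(Rational(1, 2), Pow(T, -1), Add(T, Mul(T, Add(7, Mul(2, T))))) (Function('u')(T) = Mul(Add(T, Mul(T, Add(7, Mul(2, T)))), Pow(Add(T, T), -1)) = Mul(Add(T, Mul(T, Add(7, Mul(2, T)))), Pow(Mul(2, T), -1)) = Mul(Add(T, Mul(T, Add(7, Mul(2, T)))), Mul(Rational(1, 2), Pow(T, -1))) = Mul(Rational(1, 2), Pow(T, -1), Add(T, Mul(T, Add(7, Mul(2, T))))))
Add(Mul(-37231, Pow(Function('u')(-42), -1)), Mul(36650, Pow(Function('V')(9, 200), -1))) = Add(Mul(-37231, Pow(Add(4, -42), -1)), Mul(36650, Pow(-201, -1))) = Add(Mul(-37231, Pow(-38, -1)), Mul(36650, Rational(-1, 201))) = Add(Mul(-37231, Rational(-1, 38)), Rational(-36650, 201)) = Add(Rational(37231, 38), Rational(-36650, 201)) = Rational(6090731, 7638)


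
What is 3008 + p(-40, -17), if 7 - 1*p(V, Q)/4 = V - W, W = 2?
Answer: 3204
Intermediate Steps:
p(V, Q) = 36 - 4*V (p(V, Q) = 28 - 4*(V - 1*2) = 28 - 4*(V - 2) = 28 - 4*(-2 + V) = 28 + (8 - 4*V) = 36 - 4*V)
3008 + p(-40, -17) = 3008 + (36 - 4*(-40)) = 3008 + (36 + 160) = 3008 + 196 = 3204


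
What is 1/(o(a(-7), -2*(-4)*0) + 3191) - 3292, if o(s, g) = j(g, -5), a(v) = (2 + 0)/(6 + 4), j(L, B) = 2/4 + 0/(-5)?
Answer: -21012834/6383 ≈ -3292.0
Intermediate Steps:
j(L, B) = ½ (j(L, B) = 2*(¼) + 0*(-⅕) = ½ + 0 = ½)
a(v) = ⅕ (a(v) = 2/10 = 2*(⅒) = ⅕)
o(s, g) = ½
1/(o(a(-7), -2*(-4)*0) + 3191) - 3292 = 1/(½ + 3191) - 3292 = 1/(6383/2) - 3292 = 2/6383 - 3292 = -21012834/6383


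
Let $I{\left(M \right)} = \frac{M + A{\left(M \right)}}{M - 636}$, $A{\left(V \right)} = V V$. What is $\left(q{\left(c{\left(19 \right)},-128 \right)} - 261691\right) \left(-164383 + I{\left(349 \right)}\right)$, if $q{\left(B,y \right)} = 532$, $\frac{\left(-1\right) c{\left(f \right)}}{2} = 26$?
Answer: $\frac{1764691320327}{41} \approx 4.3041 \cdot 10^{10}$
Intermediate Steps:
$A{\left(V \right)} = V^{2}$
$c{\left(f \right)} = -52$ ($c{\left(f \right)} = \left(-2\right) 26 = -52$)
$I{\left(M \right)} = \frac{M + M^{2}}{-636 + M}$ ($I{\left(M \right)} = \frac{M + M^{2}}{M - 636} = \frac{M + M^{2}}{-636 + M}$)
$\left(q{\left(c{\left(19 \right)},-128 \right)} - 261691\right) \left(-164383 + I{\left(349 \right)}\right) = \left(532 - 261691\right) \left(-164383 + \frac{349 \left(1 + 349\right)}{-636 + 349}\right) = - 261159 \left(-164383 + 349 \frac{1}{-287} \cdot 350\right) = - 261159 \left(-164383 + 349 \left(- \frac{1}{287}\right) 350\right) = - 261159 \left(-164383 - \frac{17450}{41}\right) = \left(-261159\right) \left(- \frac{6757153}{41}\right) = \frac{1764691320327}{41}$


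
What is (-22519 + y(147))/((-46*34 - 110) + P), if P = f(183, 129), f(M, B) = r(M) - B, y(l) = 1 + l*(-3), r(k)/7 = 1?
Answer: 22959/1796 ≈ 12.783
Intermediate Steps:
r(k) = 7 (r(k) = 7*1 = 7)
y(l) = 1 - 3*l
f(M, B) = 7 - B
P = -122 (P = 7 - 1*129 = 7 - 129 = -122)
(-22519 + y(147))/((-46*34 - 110) + P) = (-22519 + (1 - 3*147))/((-46*34 - 110) - 122) = (-22519 + (1 - 441))/((-1564 - 110) - 122) = (-22519 - 440)/(-1674 - 122) = -22959/(-1796) = -22959*(-1/1796) = 22959/1796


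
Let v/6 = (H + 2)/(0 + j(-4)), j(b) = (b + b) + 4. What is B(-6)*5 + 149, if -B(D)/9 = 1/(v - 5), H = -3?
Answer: 1133/7 ≈ 161.86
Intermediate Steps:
j(b) = 4 + 2*b (j(b) = 2*b + 4 = 4 + 2*b)
v = 3/2 (v = 6*((-3 + 2)/(0 + (4 + 2*(-4)))) = 6*(-1/(0 + (4 - 8))) = 6*(-1/(0 - 4)) = 6*(-1/(-4)) = 6*(-1*(-¼)) = 6*(¼) = 3/2 ≈ 1.5000)
B(D) = 18/7 (B(D) = -9/(3/2 - 5) = -9/(-7/2) = -9*(-2/7) = 18/7)
B(-6)*5 + 149 = (18/7)*5 + 149 = 90/7 + 149 = 1133/7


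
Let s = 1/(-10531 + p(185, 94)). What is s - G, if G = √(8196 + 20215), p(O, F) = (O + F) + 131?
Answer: -1/10121 - √28411 ≈ -168.56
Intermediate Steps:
p(O, F) = 131 + F + O (p(O, F) = (F + O) + 131 = 131 + F + O)
G = √28411 ≈ 168.56
s = -1/10121 (s = 1/(-10531 + (131 + 94 + 185)) = 1/(-10531 + 410) = 1/(-10121) = -1/10121 ≈ -9.8804e-5)
s - G = -1/10121 - √28411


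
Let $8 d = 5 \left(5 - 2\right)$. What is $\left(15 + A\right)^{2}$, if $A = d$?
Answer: $\frac{18225}{64} \approx 284.77$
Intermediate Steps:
$d = \frac{15}{8}$ ($d = \frac{5 \left(5 - 2\right)}{8} = \frac{5 \cdot 3}{8} = \frac{1}{8} \cdot 15 = \frac{15}{8} \approx 1.875$)
$A = \frac{15}{8} \approx 1.875$
$\left(15 + A\right)^{2} = \left(15 + \frac{15}{8}\right)^{2} = \left(\frac{135}{8}\right)^{2} = \frac{18225}{64}$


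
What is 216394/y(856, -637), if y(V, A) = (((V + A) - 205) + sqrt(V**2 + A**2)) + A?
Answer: 67406731/375188 + 108197*sqrt(1138505)/375188 ≈ 487.37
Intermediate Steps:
y(V, A) = -205 + V + sqrt(A**2 + V**2) + 2*A (y(V, A) = (((A + V) - 205) + sqrt(A**2 + V**2)) + A = ((-205 + A + V) + sqrt(A**2 + V**2)) + A = (-205 + A + V + sqrt(A**2 + V**2)) + A = -205 + V + sqrt(A**2 + V**2) + 2*A)
216394/y(856, -637) = 216394/(-205 + 856 + sqrt((-637)**2 + 856**2) + 2*(-637)) = 216394/(-205 + 856 + sqrt(405769 + 732736) - 1274) = 216394/(-205 + 856 + sqrt(1138505) - 1274) = 216394/(-623 + sqrt(1138505))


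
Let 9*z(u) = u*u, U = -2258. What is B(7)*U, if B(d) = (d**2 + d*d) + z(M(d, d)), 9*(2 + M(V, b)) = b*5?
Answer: -161968598/729 ≈ -2.2218e+5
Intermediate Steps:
M(V, b) = -2 + 5*b/9 (M(V, b) = -2 + (b*5)/9 = -2 + (5*b)/9 = -2 + 5*b/9)
z(u) = u**2/9 (z(u) = (u*u)/9 = u**2/9)
B(d) = 2*d**2 + (-2 + 5*d/9)**2/9 (B(d) = (d**2 + d*d) + (-2 + 5*d/9)**2/9 = (d**2 + d**2) + (-2 + 5*d/9)**2/9 = 2*d**2 + (-2 + 5*d/9)**2/9)
B(7)*U = (4/9 - 20/81*7 + (1483/729)*7**2)*(-2258) = (4/9 - 140/81 + (1483/729)*49)*(-2258) = (4/9 - 140/81 + 72667/729)*(-2258) = (71731/729)*(-2258) = -161968598/729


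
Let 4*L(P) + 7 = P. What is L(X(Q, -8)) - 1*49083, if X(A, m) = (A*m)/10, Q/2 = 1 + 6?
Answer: -981751/20 ≈ -49088.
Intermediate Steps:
Q = 14 (Q = 2*(1 + 6) = 2*7 = 14)
X(A, m) = A*m/10 (X(A, m) = (A*m)*(⅒) = A*m/10)
L(P) = -7/4 + P/4
L(X(Q, -8)) - 1*49083 = (-7/4 + ((⅒)*14*(-8))/4) - 1*49083 = (-7/4 + (¼)*(-56/5)) - 49083 = (-7/4 - 14/5) - 49083 = -91/20 - 49083 = -981751/20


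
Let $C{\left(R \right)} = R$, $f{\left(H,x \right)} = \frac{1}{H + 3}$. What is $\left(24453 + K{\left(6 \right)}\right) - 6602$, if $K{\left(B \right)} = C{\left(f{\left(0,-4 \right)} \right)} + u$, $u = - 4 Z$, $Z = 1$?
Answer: $\frac{53542}{3} \approx 17847.0$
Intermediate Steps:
$f{\left(H,x \right)} = \frac{1}{3 + H}$
$u = -4$ ($u = \left(-4\right) 1 = -4$)
$K{\left(B \right)} = - \frac{11}{3}$ ($K{\left(B \right)} = \frac{1}{3 + 0} - 4 = \frac{1}{3} - 4 = - \frac{11}{3}$)
$\left(24453 + K{\left(6 \right)}\right) - 6602 = \left(24453 - \frac{11}{3}\right) - 6602 = \frac{73348}{3} - 6602 = \frac{53542}{3}$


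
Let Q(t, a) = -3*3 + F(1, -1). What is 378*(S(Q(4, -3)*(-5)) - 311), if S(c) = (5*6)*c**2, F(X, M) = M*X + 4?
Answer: 10088442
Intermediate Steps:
F(X, M) = 4 + M*X
Q(t, a) = -6 (Q(t, a) = -3*3 + (4 - 1*1) = -9 + (4 - 1) = -9 + 3 = -6)
S(c) = 30*c**2
378*(S(Q(4, -3)*(-5)) - 311) = 378*(30*(-6*(-5))**2 - 311) = 378*(30*30**2 - 311) = 378*(30*900 - 311) = 378*(27000 - 311) = 378*26689 = 10088442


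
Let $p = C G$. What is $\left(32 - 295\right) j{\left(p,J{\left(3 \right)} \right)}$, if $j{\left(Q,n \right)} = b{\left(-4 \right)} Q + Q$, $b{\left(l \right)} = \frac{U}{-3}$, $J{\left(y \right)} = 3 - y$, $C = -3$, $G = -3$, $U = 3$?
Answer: $0$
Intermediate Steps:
$b{\left(l \right)} = -1$ ($b{\left(l \right)} = \frac{3}{-3} = 3 \left(- \frac{1}{3}\right) = -1$)
$p = 9$ ($p = \left(-3\right) \left(-3\right) = 9$)
$j{\left(Q,n \right)} = 0$ ($j{\left(Q,n \right)} = - Q + Q = 0$)
$\left(32 - 295\right) j{\left(p,J{\left(3 \right)} \right)} = \left(32 - 295\right) 0 = \left(-263\right) 0 = 0$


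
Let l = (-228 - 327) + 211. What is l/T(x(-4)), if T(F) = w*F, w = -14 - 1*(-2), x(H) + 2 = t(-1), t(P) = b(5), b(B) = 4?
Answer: 43/3 ≈ 14.333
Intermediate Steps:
t(P) = 4
x(H) = 2 (x(H) = -2 + 4 = 2)
w = -12 (w = -14 + 2 = -12)
l = -344 (l = -555 + 211 = -344)
T(F) = -12*F
l/T(x(-4)) = -344/((-12*2)) = -344/(-24) = -344*(-1/24) = 43/3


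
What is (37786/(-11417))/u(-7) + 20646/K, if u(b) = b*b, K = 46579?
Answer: 1398574232/3722547101 ≈ 0.37570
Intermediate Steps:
u(b) = b²
(37786/(-11417))/u(-7) + 20646/K = (37786/(-11417))/((-7)²) + 20646/46579 = (37786*(-1/11417))/49 + 20646*(1/46579) = -5398/1631*1/49 + 20646/46579 = -5398/79919 + 20646/46579 = 1398574232/3722547101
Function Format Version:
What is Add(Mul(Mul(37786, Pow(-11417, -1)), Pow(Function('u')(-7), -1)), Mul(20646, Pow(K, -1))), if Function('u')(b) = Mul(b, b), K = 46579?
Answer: Rational(1398574232, 3722547101) ≈ 0.37570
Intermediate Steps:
Function('u')(b) = Pow(b, 2)
Add(Mul(Mul(37786, Pow(-11417, -1)), Pow(Function('u')(-7), -1)), Mul(20646, Pow(K, -1))) = Add(Mul(Mul(37786, Pow(-11417, -1)), Pow(Pow(-7, 2), -1)), Mul(20646, Pow(46579, -1))) = Add(Mul(Mul(37786, Rational(-1, 11417)), Pow(49, -1)), Mul(20646, Rational(1, 46579))) = Add(Mul(Rational(-5398, 1631), Rational(1, 49)), Rational(20646, 46579)) = Add(Rational(-5398, 79919), Rational(20646, 46579)) = Rational(1398574232, 3722547101)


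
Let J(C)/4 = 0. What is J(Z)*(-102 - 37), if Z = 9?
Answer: 0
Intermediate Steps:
J(C) = 0 (J(C) = 4*0 = 0)
J(Z)*(-102 - 37) = 0*(-102 - 37) = 0*(-139) = 0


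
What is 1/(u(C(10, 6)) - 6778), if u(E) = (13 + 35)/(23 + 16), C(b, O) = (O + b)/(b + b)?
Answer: -13/88098 ≈ -0.00014756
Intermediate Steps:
C(b, O) = (O + b)/(2*b) (C(b, O) = (O + b)/((2*b)) = (O + b)*(1/(2*b)) = (O + b)/(2*b))
u(E) = 16/13 (u(E) = 48/39 = 48*(1/39) = 16/13)
1/(u(C(10, 6)) - 6778) = 1/(16/13 - 6778) = 1/(-88098/13) = -13/88098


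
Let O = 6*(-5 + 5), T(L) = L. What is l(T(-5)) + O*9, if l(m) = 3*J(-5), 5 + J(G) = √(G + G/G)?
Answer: -15 + 6*I ≈ -15.0 + 6.0*I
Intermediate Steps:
J(G) = -5 + √(1 + G) (J(G) = -5 + √(G + G/G) = -5 + √(G + 1) = -5 + √(1 + G))
l(m) = -15 + 6*I (l(m) = 3*(-5 + √(1 - 5)) = 3*(-5 + √(-4)) = 3*(-5 + 2*I) = -15 + 6*I)
O = 0 (O = 6*0 = 0)
l(T(-5)) + O*9 = (-15 + 6*I) + 0*9 = (-15 + 6*I) + 0 = -15 + 6*I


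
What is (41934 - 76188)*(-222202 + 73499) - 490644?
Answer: 5093181918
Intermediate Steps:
(41934 - 76188)*(-222202 + 73499) - 490644 = -34254*(-148703) - 490644 = 5093672562 - 490644 = 5093181918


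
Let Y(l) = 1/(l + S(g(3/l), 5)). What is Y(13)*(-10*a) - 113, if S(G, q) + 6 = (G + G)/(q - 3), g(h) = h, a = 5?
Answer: -5636/47 ≈ -119.91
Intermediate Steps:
S(G, q) = -6 + 2*G/(-3 + q) (S(G, q) = -6 + (G + G)/(q - 3) = -6 + (2*G)/(-3 + q) = -6 + 2*G/(-3 + q))
Y(l) = 1/(-6 + l + 3/l) (Y(l) = 1/(l + 2*(9 + 3/l - 3*5)/(-3 + 5)) = 1/(l + 2*(9 + 3/l - 15)/2) = 1/(l + 2*(½)*(-6 + 3/l)) = 1/(l + (-6 + 3/l)) = 1/(-6 + l + 3/l))
Y(13)*(-10*a) - 113 = (13/(3 + 13² - 6*13))*(-10*5) - 113 = (13/(3 + 169 - 78))*(-50) - 113 = (13/94)*(-50) - 113 = -325/47 - 113 = -5636/47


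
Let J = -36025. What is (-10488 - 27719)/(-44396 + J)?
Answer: 38207/80421 ≈ 0.47509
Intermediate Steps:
(-10488 - 27719)/(-44396 + J) = (-10488 - 27719)/(-44396 - 36025) = -38207/(-80421) = -38207*(-1/80421) = 38207/80421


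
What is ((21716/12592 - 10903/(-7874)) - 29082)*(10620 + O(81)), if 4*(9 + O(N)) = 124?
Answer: -1917658337078977/6196838 ≈ -3.0946e+8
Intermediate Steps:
O(N) = 22 (O(N) = -9 + (1/4)*124 = -9 + 31 = 22)
((21716/12592 - 10903/(-7874)) - 29082)*(10620 + O(81)) = ((21716/12592 - 10903/(-7874)) - 29082)*(10620 + 22) = ((21716*(1/12592) - 10903*(-1/7874)) - 29082)*10642 = ((5429/3148 + 10903/7874) - 29082)*10642 = (38535295/12393676 - 29082)*10642 = -360394350137/12393676*10642 = -1917658337078977/6196838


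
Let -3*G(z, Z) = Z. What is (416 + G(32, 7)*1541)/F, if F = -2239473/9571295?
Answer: 91300583005/6718419 ≈ 13590.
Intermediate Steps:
G(z, Z) = -Z/3
F = -2239473/9571295 (F = -2239473*1/9571295 = -2239473/9571295 ≈ -0.23398)
(416 + G(32, 7)*1541)/F = (416 - 1/3*7*1541)/(-2239473/9571295) = (416 - 7/3*1541)*(-9571295/2239473) = (416 - 10787/3)*(-9571295/2239473) = -9539/3*(-9571295/2239473) = 91300583005/6718419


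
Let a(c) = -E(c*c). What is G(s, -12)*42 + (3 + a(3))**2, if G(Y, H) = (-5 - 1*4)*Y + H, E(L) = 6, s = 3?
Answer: -1629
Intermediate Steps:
a(c) = -6 (a(c) = -1*6 = -6)
G(Y, H) = H - 9*Y (G(Y, H) = (-5 - 4)*Y + H = -9*Y + H = H - 9*Y)
G(s, -12)*42 + (3 + a(3))**2 = (-12 - 9*3)*42 + (3 - 6)**2 = (-12 - 27)*42 + (-3)**2 = -39*42 + 9 = -1638 + 9 = -1629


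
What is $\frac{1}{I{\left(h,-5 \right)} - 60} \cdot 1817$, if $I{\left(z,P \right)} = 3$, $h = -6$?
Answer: $- \frac{1817}{57} \approx -31.877$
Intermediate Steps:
$\frac{1}{I{\left(h,-5 \right)} - 60} \cdot 1817 = \frac{1}{3 - 60} \cdot 1817 = \frac{1}{-57} \cdot 1817 = \left(- \frac{1}{57}\right) 1817 = - \frac{1817}{57}$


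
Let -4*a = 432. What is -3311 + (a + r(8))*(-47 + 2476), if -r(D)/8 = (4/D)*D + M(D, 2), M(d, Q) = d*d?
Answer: -1587019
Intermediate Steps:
M(d, Q) = d²
a = -108 (a = -¼*432 = -108)
r(D) = -32 - 8*D² (r(D) = -8*((4/D)*D + D²) = -8*(4 + D²) = -32 - 8*D²)
-3311 + (a + r(8))*(-47 + 2476) = -3311 + (-108 + (-32 - 8*8²))*(-47 + 2476) = -3311 + (-108 + (-32 - 8*64))*2429 = -3311 + (-108 + (-32 - 512))*2429 = -3311 + (-108 - 544)*2429 = -3311 - 652*2429 = -3311 - 1583708 = -1587019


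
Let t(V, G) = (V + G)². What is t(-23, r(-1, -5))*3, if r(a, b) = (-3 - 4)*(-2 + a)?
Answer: 12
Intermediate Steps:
r(a, b) = 14 - 7*a (r(a, b) = -7*(-2 + a) = 14 - 7*a)
t(V, G) = (G + V)²
t(-23, r(-1, -5))*3 = ((14 - 7*(-1)) - 23)²*3 = ((14 + 7) - 23)²*3 = (21 - 23)²*3 = (-2)²*3 = 4*3 = 12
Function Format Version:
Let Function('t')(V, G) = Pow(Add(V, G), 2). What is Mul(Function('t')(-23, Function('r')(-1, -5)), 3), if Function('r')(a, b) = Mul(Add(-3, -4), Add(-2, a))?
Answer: 12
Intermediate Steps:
Function('r')(a, b) = Add(14, Mul(-7, a)) (Function('r')(a, b) = Mul(-7, Add(-2, a)) = Add(14, Mul(-7, a)))
Function('t')(V, G) = Pow(Add(G, V), 2)
Mul(Function('t')(-23, Function('r')(-1, -5)), 3) = Mul(Pow(Add(Add(14, Mul(-7, -1)), -23), 2), 3) = Mul(Pow(Add(Add(14, 7), -23), 2), 3) = Mul(Pow(Add(21, -23), 2), 3) = Mul(Pow(-2, 2), 3) = Mul(4, 3) = 12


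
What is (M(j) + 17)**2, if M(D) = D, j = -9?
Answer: 64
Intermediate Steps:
(M(j) + 17)**2 = (-9 + 17)**2 = 8**2 = 64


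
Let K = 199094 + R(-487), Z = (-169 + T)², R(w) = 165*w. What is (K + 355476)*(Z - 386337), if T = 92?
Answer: -180395179720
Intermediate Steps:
Z = 5929 (Z = (-169 + 92)² = (-77)² = 5929)
K = 118739 (K = 199094 + 165*(-487) = 199094 - 80355 = 118739)
(K + 355476)*(Z - 386337) = (118739 + 355476)*(5929 - 386337) = 474215*(-380408) = -180395179720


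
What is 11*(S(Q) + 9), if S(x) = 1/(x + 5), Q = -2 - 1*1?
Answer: 209/2 ≈ 104.50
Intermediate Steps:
Q = -3 (Q = -2 - 1 = -3)
S(x) = 1/(5 + x)
11*(S(Q) + 9) = 11*(1/(5 - 3) + 9) = 11*(1/2 + 9) = 11*(19/2) = 209/2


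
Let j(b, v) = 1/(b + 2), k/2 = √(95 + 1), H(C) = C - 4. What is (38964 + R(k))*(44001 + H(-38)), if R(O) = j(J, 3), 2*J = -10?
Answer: 1712803823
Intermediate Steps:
J = -5 (J = (½)*(-10) = -5)
H(C) = -4 + C
k = 8*√6 (k = 2*√(95 + 1) = 2*√96 = 2*(4*√6) = 8*√6 ≈ 19.596)
j(b, v) = 1/(2 + b)
R(O) = -⅓ (R(O) = 1/(2 - 5) = 1/(-3) = -⅓)
(38964 + R(k))*(44001 + H(-38)) = (38964 - ⅓)*(44001 + (-4 - 38)) = 116891*(44001 - 42)/3 = (116891/3)*43959 = 1712803823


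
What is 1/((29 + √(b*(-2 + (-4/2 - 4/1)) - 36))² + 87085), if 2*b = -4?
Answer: -I/(-87906*I + 116*√5) ≈ 1.1376e-5 - 3.3566e-8*I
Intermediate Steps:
b = -2 (b = (½)*(-4) = -2)
1/((29 + √(b*(-2 + (-4/2 - 4/1)) - 36))² + 87085) = 1/((29 + √(-2*(-2 + (-4/2 - 4/1)) - 36))² + 87085) = 1/((29 + √(-2*(-2 + (-4*½ - 4*1)) - 36))² + 87085) = 1/((29 + √(-2*(-2 + (-2 - 4)) - 36))² + 87085) = 1/((29 + √(-2*(-2 - 6) - 36))² + 87085) = 1/((29 + √(-2*(-8) - 36))² + 87085) = 1/((29 + √(16 - 36))² + 87085) = 1/((29 + √(-20))² + 87085) = 1/((29 + 2*I*√5)² + 87085) = 1/(87085 + (29 + 2*I*√5)²)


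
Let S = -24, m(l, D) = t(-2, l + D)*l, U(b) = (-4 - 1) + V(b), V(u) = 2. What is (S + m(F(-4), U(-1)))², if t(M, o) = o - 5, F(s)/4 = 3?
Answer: 576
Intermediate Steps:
U(b) = -3 (U(b) = (-4 - 1) + 2 = -5 + 2 = -3)
F(s) = 12 (F(s) = 4*3 = 12)
t(M, o) = -5 + o
m(l, D) = l*(-5 + D + l) (m(l, D) = (-5 + (l + D))*l = (-5 + (D + l))*l = (-5 + D + l)*l = l*(-5 + D + l))
(S + m(F(-4), U(-1)))² = (-24 + 12*(-5 - 3 + 12))² = (-24 + 12*4)² = (-24 + 48)² = 24² = 576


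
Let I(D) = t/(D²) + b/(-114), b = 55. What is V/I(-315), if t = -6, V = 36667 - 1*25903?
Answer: -13528733400/606451 ≈ -22308.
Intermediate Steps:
V = 10764 (V = 36667 - 25903 = 10764)
I(D) = -55/114 - 6/D² (I(D) = -6/D² + 55/(-114) = -6/D² + 55*(-1/114) = -6/D² - 55/114 = -55/114 - 6/D²)
V/I(-315) = 10764/(-55/114 - 6/(-315)²) = 10764/(-55/114 - 6*1/99225) = 10764/(-55/114 - 2/33075) = 10764/(-606451/1256850) = 10764*(-1256850/606451) = -13528733400/606451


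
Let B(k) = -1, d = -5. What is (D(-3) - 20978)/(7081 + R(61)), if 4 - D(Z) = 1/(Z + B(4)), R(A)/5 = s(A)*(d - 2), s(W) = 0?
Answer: -83895/28324 ≈ -2.9620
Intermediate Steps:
R(A) = 0 (R(A) = 5*(0*(-5 - 2)) = 5*(0*(-7)) = 5*0 = 0)
D(Z) = 4 - 1/(-1 + Z) (D(Z) = 4 - 1/(Z - 1) = 4 - 1/(-1 + Z))
(D(-3) - 20978)/(7081 + R(61)) = ((-5 + 4*(-3))/(-1 - 3) - 20978)/(7081 + 0) = ((-5 - 12)/(-4) - 20978)/7081 = (-¼*(-17) - 20978)*(1/7081) = (17/4 - 20978)*(1/7081) = -83895/4*1/7081 = -83895/28324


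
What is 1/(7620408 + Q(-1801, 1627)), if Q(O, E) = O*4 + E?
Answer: 1/7614831 ≈ 1.3132e-7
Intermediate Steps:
Q(O, E) = E + 4*O (Q(O, E) = 4*O + E = E + 4*O)
1/(7620408 + Q(-1801, 1627)) = 1/(7620408 + (1627 + 4*(-1801))) = 1/(7620408 + (1627 - 7204)) = 1/(7620408 - 5577) = 1/7614831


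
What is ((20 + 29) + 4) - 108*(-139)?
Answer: 15065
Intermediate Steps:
((20 + 29) + 4) - 108*(-139) = (49 + 4) + 15012 = 53 + 15012 = 15065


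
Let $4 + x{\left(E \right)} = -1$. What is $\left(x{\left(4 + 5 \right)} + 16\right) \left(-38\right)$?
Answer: $-418$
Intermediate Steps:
$x{\left(E \right)} = -5$ ($x{\left(E \right)} = -4 - 1 = -5$)
$\left(x{\left(4 + 5 \right)} + 16\right) \left(-38\right) = \left(-5 + 16\right) \left(-38\right) = 11 \left(-38\right) = -418$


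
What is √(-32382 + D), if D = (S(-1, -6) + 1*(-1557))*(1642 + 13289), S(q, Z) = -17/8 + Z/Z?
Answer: 3*I*√41416438/4 ≈ 4826.7*I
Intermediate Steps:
S(q, Z) = -9/8 (S(q, Z) = -17*⅛ + 1 = -17/8 + 1 = -9/8)
D = -186114915/8 (D = (-9/8 + 1*(-1557))*(1642 + 13289) = (-9/8 - 1557)*14931 = -12465/8*14931 = -186114915/8 ≈ -2.3264e+7)
√(-32382 + D) = √(-32382 - 186114915/8) = √(-186373971/8) = 3*I*√41416438/4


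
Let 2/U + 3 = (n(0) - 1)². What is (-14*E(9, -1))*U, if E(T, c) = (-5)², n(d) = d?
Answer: 350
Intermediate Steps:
E(T, c) = 25
U = -1 (U = 2/(-3 + (0 - 1)²) = 2/(-3 + (-1)²) = 2/(-3 + 1) = 2/(-2) = 2*(-½) = -1)
(-14*E(9, -1))*U = -14*25*(-1) = -350*(-1) = 350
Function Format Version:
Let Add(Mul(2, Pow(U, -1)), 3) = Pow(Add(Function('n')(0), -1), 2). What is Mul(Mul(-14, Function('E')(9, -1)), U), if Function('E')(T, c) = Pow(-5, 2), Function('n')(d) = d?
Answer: 350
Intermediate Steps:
Function('E')(T, c) = 25
U = -1 (U = Mul(2, Pow(Add(-3, Pow(Add(0, -1), 2)), -1)) = Mul(2, Pow(Add(-3, Pow(-1, 2)), -1)) = Mul(2, Pow(Add(-3, 1), -1)) = Mul(2, Pow(-2, -1)) = Mul(2, Rational(-1, 2)) = -1)
Mul(Mul(-14, Function('E')(9, -1)), U) = Mul(Mul(-14, 25), -1) = Mul(-350, -1) = 350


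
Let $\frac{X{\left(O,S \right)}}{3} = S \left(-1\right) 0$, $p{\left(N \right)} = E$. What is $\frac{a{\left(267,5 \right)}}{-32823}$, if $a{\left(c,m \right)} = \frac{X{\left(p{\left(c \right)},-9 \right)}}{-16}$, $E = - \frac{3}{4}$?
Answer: $0$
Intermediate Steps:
$E = - \frac{3}{4}$ ($E = \left(-3\right) \frac{1}{4} = - \frac{3}{4} \approx -0.75$)
$p{\left(N \right)} = - \frac{3}{4}$
$X{\left(O,S \right)} = 0$ ($X{\left(O,S \right)} = 3 S \left(-1\right) 0 = 3 - S 0 = 3 \cdot 0 = 0$)
$a{\left(c,m \right)} = 0$ ($a{\left(c,m \right)} = \frac{0}{-16} = 0 \left(- \frac{1}{16}\right) = 0$)
$\frac{a{\left(267,5 \right)}}{-32823} = \frac{0}{-32823} = 0 \left(- \frac{1}{32823}\right) = 0$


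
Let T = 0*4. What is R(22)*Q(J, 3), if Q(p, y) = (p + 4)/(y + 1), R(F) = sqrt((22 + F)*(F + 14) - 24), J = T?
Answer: 2*sqrt(390) ≈ 39.497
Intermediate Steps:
T = 0
J = 0
R(F) = sqrt(-24 + (14 + F)*(22 + F)) (R(F) = sqrt((22 + F)*(14 + F) - 24) = sqrt((14 + F)*(22 + F) - 24) = sqrt(-24 + (14 + F)*(22 + F)))
Q(p, y) = (4 + p)/(1 + y)
R(22)*Q(J, 3) = sqrt(284 + 22**2 + 36*22)*((4 + 0)/(1 + 3)) = sqrt(284 + 484 + 792)*(4/4) = sqrt(1560)*((1/4)*4) = (2*sqrt(390))*1 = 2*sqrt(390)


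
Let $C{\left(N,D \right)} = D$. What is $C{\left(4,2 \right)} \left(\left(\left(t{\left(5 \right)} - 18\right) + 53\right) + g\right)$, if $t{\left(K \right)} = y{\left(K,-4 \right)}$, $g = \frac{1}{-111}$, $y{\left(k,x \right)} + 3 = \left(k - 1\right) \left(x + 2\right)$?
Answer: $\frac{5326}{111} \approx 47.982$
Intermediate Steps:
$y{\left(k,x \right)} = -3 + \left(-1 + k\right) \left(2 + x\right)$ ($y{\left(k,x \right)} = -3 + \left(k - 1\right) \left(x + 2\right) = -3 + \left(-1 + k\right) \left(2 + x\right)$)
$g = - \frac{1}{111} \approx -0.009009$
$t{\left(K \right)} = -1 - 2 K$ ($t{\left(K \right)} = -5 - -4 + 2 K + K \left(-4\right) = -5 + 4 + 2 K - 4 K = -1 - 2 K$)
$C{\left(4,2 \right)} \left(\left(\left(t{\left(5 \right)} - 18\right) + 53\right) + g\right) = 2 \left(\left(\left(\left(-1 - 10\right) - 18\right) + 53\right) - \frac{1}{111}\right) = 2 \left(\left(\left(-11 - 18\right) + 53\right) - \frac{1}{111}\right) = 2 \left(\left(-29 + 53\right) - \frac{1}{111}\right) = 2 \left(24 - \frac{1}{111}\right) = 2 \cdot \frac{2663}{111} = \frac{5326}{111}$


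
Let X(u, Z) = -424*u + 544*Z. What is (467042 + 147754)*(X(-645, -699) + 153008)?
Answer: 28423248672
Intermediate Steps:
(467042 + 147754)*(X(-645, -699) + 153008) = (467042 + 147754)*((-424*(-645) + 544*(-699)) + 153008) = 614796*((273480 - 380256) + 153008) = 614796*(-106776 + 153008) = 614796*46232 = 28423248672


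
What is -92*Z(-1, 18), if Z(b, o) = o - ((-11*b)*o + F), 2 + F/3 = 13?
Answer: 19596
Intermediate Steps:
F = 33 (F = -6 + 3*13 = -6 + 39 = 33)
Z(b, o) = -33 + o + 11*b*o (Z(b, o) = o - ((-11*b)*o + 33) = o - (-11*b*o + 33) = o - (33 - 11*b*o) = o + (-33 + 11*b*o) = -33 + o + 11*b*o)
-92*Z(-1, 18) = -92*(-33 + 18 + 11*(-1)*18) = -92*(-33 + 18 - 198) = -92*(-213) = 19596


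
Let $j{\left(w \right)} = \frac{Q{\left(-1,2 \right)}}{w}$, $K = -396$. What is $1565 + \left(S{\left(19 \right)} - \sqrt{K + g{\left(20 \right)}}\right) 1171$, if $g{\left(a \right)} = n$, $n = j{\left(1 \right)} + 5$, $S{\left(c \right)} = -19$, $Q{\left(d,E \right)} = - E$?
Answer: $-20684 - 1171 i \sqrt{393} \approx -20684.0 - 23214.0 i$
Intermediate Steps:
$j{\left(w \right)} = - \frac{2}{w}$ ($j{\left(w \right)} = \frac{\left(-1\right) 2}{w} = - \frac{2}{w}$)
$n = 3$ ($n = - \frac{2}{1} + 5 = \left(-2\right) 1 + 5 = -2 + 5 = 3$)
$g{\left(a \right)} = 3$
$1565 + \left(S{\left(19 \right)} - \sqrt{K + g{\left(20 \right)}}\right) 1171 = 1565 + \left(-19 - \sqrt{-396 + 3}\right) 1171 = 1565 + \left(-19 - \sqrt{-393}\right) 1171 = 1565 + \left(-19 - i \sqrt{393}\right) 1171 = 1565 - \left(22249 + 1171 i \sqrt{393}\right) = -20684 - 1171 i \sqrt{393}$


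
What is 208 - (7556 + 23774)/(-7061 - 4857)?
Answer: 1255137/5959 ≈ 210.63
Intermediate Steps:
208 - (7556 + 23774)/(-7061 - 4857) = 208 - 31330/(-11918) = 208 - 31330*(-1)/11918 = 208 - 1*(-15665/5959) = 208 + 15665/5959 = 1255137/5959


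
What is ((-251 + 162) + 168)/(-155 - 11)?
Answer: -79/166 ≈ -0.47590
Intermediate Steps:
((-251 + 162) + 168)/(-155 - 11) = (-89 + 168)/(-166) = 79*(-1/166) = -79/166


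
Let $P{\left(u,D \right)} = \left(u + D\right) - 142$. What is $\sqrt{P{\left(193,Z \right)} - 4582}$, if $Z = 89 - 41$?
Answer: $i \sqrt{4483} \approx 66.955 i$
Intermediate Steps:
$Z = 48$ ($Z = 89 - 41 = 48$)
$P{\left(u,D \right)} = -142 + D + u$ ($P{\left(u,D \right)} = \left(D + u\right) - 142 = -142 + D + u$)
$\sqrt{P{\left(193,Z \right)} - 4582} = \sqrt{\left(-142 + 48 + 193\right) - 4582} = \sqrt{99 - 4582} = \sqrt{-4483} = i \sqrt{4483}$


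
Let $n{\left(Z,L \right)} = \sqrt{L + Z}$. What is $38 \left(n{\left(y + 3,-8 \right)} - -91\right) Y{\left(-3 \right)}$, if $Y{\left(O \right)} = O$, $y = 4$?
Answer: $-10374 - 114 i \approx -10374.0 - 114.0 i$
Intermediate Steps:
$38 \left(n{\left(y + 3,-8 \right)} - -91\right) Y{\left(-3 \right)} = 38 \left(\sqrt{-8 + \left(4 + 3\right)} - -91\right) \left(-3\right) = 38 \left(\sqrt{-8 + 7} + 91\right) \left(-3\right) = 38 \left(\sqrt{-1} + 91\right) \left(-3\right) = 38 \left(i + 91\right) \left(-3\right) = 38 \left(91 + i\right) \left(-3\right) = \left(3458 + 38 i\right) \left(-3\right) = -10374 - 114 i$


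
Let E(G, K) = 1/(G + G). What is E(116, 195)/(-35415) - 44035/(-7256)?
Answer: 22612742659/3726082980 ≈ 6.0688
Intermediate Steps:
E(G, K) = 1/(2*G)
E(116, 195)/(-35415) - 44035/(-7256) = ((½)/116)/(-35415) - 44035/(-7256) = ((½)*(1/116))*(-1/35415) - 44035*(-1/7256) = (1/232)*(-1/35415) + 44035/7256 = -1/8216280 + 44035/7256 = 22612742659/3726082980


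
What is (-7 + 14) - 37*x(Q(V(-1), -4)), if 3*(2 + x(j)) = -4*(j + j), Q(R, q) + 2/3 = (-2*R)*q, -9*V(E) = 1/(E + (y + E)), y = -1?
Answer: 3601/81 ≈ 44.457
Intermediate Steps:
V(E) = -1/(9*(-1 + 2*E)) (V(E) = -1/(9*(E + (-1 + E))) = -1/(9*(-1 + 2*E)))
Q(R, q) = -2/3 - 2*R*q (Q(R, q) = -2/3 + (-2*R)*q = -2/3 - 2*R*q)
x(j) = -2 - 8*j/3 (x(j) = -2 + (-4*(j + j))/3 = -2 + (-8*j)/3 = -2 - 8*j/3)
(-7 + 14) - 37*x(Q(V(-1), -4)) = (-7 + 14) - 37*(-2 - 8*(-2/3 - 2*(-1/(-9 + 18*(-1)))*(-4))/3) = 7 - 37*(-2 - 8*(-2/3 - 2*(-1/(-9 - 18))*(-4))/3) = 7 - 37*(-2 - 8*(-2/3 - 2*(-1/(-27))*(-4))/3) = 7 - 37*(-2 - 8*(-2/3 - 2*(-1*(-1/27))*(-4))/3) = 7 - 37*(-2 - 8*(-2/3 - 2*1/27*(-4))/3) = 7 - 37*(-2 - 8*(-2/3 + 8/27)/3) = 7 - 37*(-2 - 8/3*(-10/27)) = 7 - 37*(-2 + 80/81) = 7 - 37*(-82/81) = 7 + 3034/81 = 3601/81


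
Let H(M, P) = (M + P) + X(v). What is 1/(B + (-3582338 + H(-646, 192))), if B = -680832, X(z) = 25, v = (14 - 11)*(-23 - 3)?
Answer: -1/4263599 ≈ -2.3454e-7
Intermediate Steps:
v = -78 (v = 3*(-26) = -78)
H(M, P) = 25 + M + P (H(M, P) = (M + P) + 25 = 25 + M + P)
1/(B + (-3582338 + H(-646, 192))) = 1/(-680832 + (-3582338 + (25 - 646 + 192))) = 1/(-680832 + (-3582338 - 429)) = 1/(-680832 - 3582767) = 1/(-4263599) = -1/4263599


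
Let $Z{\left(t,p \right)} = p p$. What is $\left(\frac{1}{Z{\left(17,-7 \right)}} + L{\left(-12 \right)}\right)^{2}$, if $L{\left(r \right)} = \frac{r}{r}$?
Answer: $\frac{2500}{2401} \approx 1.0412$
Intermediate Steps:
$Z{\left(t,p \right)} = p^{2}$
$L{\left(r \right)} = 1$
$\left(\frac{1}{Z{\left(17,-7 \right)}} + L{\left(-12 \right)}\right)^{2} = \left(\frac{1}{\left(-7\right)^{2}} + 1\right)^{2} = \left(\frac{1}{49} + 1\right)^{2} = \left(\frac{50}{49}\right)^{2} = \frac{2500}{2401}$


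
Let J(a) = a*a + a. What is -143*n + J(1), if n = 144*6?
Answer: -123550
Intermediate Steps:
J(a) = a + a² (J(a) = a² + a = a + a²)
n = 864
-143*n + J(1) = -143*864 + 1*(1 + 1) = -123552 + 1*2 = -123552 + 2 = -123550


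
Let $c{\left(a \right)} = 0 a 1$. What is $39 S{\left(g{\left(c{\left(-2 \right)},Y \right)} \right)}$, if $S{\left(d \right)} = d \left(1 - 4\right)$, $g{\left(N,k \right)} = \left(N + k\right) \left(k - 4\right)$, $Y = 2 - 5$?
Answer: $-2457$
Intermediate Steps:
$c{\left(a \right)} = 0$ ($c{\left(a \right)} = 0 \cdot 1 = 0$)
$Y = -3$
$g{\left(N,k \right)} = \left(-4 + k\right) \left(N + k\right)$ ($g{\left(N,k \right)} = \left(N + k\right) \left(-4 + k\right) = \left(-4 + k\right) \left(N + k\right)$)
$S{\left(d \right)} = - 3 d$ ($S{\left(d \right)} = d \left(-3\right) = - 3 d$)
$39 S{\left(g{\left(c{\left(-2 \right)},Y \right)} \right)} = 39 \left(- 3 \left(\left(-3\right)^{2} - 0 - -12 + 0 \left(-3\right)\right)\right) = 39 \left(- 3 \left(9 + 0 + 12 + 0\right)\right) = 39 \left(\left(-3\right) 21\right) = 39 \left(-63\right) = -2457$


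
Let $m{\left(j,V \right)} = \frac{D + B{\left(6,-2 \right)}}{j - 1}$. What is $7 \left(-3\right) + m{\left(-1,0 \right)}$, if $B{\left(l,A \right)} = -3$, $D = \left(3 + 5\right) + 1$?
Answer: $-24$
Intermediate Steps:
$D = 9$ ($D = 8 + 1 = 9$)
$m{\left(j,V \right)} = \frac{6}{-1 + j}$ ($m{\left(j,V \right)} = \frac{9 - 3}{j - 1} = \frac{6}{-1 + j}$)
$7 \left(-3\right) + m{\left(-1,0 \right)} = 7 \left(-3\right) + \frac{6}{-1 - 1} = -21 + \frac{6}{-2} = -21 + 6 \left(- \frac{1}{2}\right) = -21 - 3 = -24$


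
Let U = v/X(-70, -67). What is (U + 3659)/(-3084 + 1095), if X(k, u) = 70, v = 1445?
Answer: -51515/27846 ≈ -1.8500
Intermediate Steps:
U = 289/14 (U = 1445/70 = 1445*(1/70) = 289/14 ≈ 20.643)
(U + 3659)/(-3084 + 1095) = (289/14 + 3659)/(-3084 + 1095) = (51515/14)/(-1989) = (51515/14)*(-1/1989) = -51515/27846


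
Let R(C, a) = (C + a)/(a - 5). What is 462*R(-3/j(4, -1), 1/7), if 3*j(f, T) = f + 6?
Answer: 12243/170 ≈ 72.018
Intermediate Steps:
j(f, T) = 2 + f/3 (j(f, T) = (f + 6)/3 = (6 + f)/3 = 2 + f/3)
R(C, a) = (C + a)/(-5 + a)
462*R(-3/j(4, -1), 1/7) = 462*((-3/(2 + (⅓)*4) + 1/7)/(-5 + 1/7)) = 462*((-3/(2 + 4/3) + ⅐)/(-5 + ⅐)) = 462*((-3/10/3 + ⅐)/(-34/7)) = 462*(-7*(-3*3/10 + ⅐)/34) = 462*(-7*(-9/10 + ⅐)/34) = 462*(-7/34*(-53/70)) = 462*(53/340) = 12243/170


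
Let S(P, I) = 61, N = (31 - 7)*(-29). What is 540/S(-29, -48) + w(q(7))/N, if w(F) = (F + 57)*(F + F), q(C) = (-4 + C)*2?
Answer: 27477/3538 ≈ 7.7663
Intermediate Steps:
N = -696 (N = 24*(-29) = -696)
q(C) = -8 + 2*C
w(F) = 2*F*(57 + F) (w(F) = (57 + F)*(2*F) = 2*F*(57 + F))
540/S(-29, -48) + w(q(7))/N = 540/61 + (2*(-8 + 2*7)*(57 + (-8 + 2*7)))/(-696) = 540*(1/61) + (2*(-8 + 14)*(57 + (-8 + 14)))*(-1/696) = 540/61 + (2*6*(57 + 6))*(-1/696) = 540/61 + (2*6*63)*(-1/696) = 540/61 + 756*(-1/696) = 540/61 - 63/58 = 27477/3538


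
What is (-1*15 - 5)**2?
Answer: 400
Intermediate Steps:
(-1*15 - 5)**2 = (-15 - 5)**2 = (-20)**2 = 400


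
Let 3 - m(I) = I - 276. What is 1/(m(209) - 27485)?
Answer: -1/27415 ≈ -3.6476e-5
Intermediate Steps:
m(I) = 279 - I (m(I) = 3 - (I - 276) = 3 - (-276 + I) = 3 + (276 - I) = 279 - I)
1/(m(209) - 27485) = 1/((279 - 1*209) - 27485) = 1/((279 - 209) - 27485) = 1/(70 - 27485) = 1/(-27415) = -1/27415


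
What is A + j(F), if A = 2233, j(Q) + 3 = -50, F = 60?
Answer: 2180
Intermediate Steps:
j(Q) = -53 (j(Q) = -3 - 50 = -53)
A + j(F) = 2233 - 53 = 2180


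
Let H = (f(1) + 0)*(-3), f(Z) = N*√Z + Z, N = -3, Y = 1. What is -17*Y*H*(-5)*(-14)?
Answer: -7140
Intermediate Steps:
f(Z) = Z - 3*√Z (f(Z) = -3*√Z + Z = Z - 3*√Z)
H = 6 (H = ((1 - 3*√1) + 0)*(-3) = ((1 - 3*1) + 0)*(-3) = ((1 - 3) + 0)*(-3) = (-2 + 0)*(-3) = -2*(-3) = 6)
-17*Y*H*(-5)*(-14) = -17*1*6*(-5)*(-14) = -102*(-5)*(-14) = -17*(-30)*(-14) = 510*(-14) = -7140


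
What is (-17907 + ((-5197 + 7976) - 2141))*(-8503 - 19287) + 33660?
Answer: 479939170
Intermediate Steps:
(-17907 + ((-5197 + 7976) - 2141))*(-8503 - 19287) + 33660 = (-17907 + (2779 - 2141))*(-27790) + 33660 = (-17907 + 638)*(-27790) + 33660 = -17269*(-27790) + 33660 = 479905510 + 33660 = 479939170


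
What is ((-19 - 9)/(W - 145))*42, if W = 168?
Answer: -1176/23 ≈ -51.130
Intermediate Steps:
((-19 - 9)/(W - 145))*42 = ((-19 - 9)/(168 - 145))*42 = (-28/23)*42 = ((1/23)*(-28))*42 = -28/23*42 = -1176/23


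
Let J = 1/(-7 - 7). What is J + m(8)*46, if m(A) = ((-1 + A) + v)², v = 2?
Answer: 52163/14 ≈ 3725.9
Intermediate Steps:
m(A) = (1 + A)² (m(A) = ((-1 + A) + 2)² = (1 + A)²)
J = -1/14 (J = 1/(-14) = -1/14 ≈ -0.071429)
J + m(8)*46 = -1/14 + (1 + 8)²*46 = -1/14 + 9²*46 = -1/14 + 81*46 = -1/14 + 3726 = 52163/14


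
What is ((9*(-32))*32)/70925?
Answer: -9216/70925 ≈ -0.12994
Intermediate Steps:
((9*(-32))*32)/70925 = -288*32*(1/70925) = -9216*1/70925 = -9216/70925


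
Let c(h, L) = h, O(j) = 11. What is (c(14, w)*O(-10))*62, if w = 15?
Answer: 9548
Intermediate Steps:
(c(14, w)*O(-10))*62 = (14*11)*62 = 154*62 = 9548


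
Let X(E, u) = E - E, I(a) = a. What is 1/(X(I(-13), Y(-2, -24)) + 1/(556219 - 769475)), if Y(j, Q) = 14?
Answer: -213256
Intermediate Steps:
X(E, u) = 0
1/(X(I(-13), Y(-2, -24)) + 1/(556219 - 769475)) = 1/(0 + 1/(556219 - 769475)) = 1/(0 + 1/(-213256)) = 1/(0 - 1/213256) = 1/(-1/213256) = -213256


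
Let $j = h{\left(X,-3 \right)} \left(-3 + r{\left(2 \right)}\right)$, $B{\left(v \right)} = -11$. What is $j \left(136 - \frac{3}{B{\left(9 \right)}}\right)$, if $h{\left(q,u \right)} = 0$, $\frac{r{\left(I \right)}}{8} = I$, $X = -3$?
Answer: $0$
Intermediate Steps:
$r{\left(I \right)} = 8 I$
$j = 0$ ($j = 0 \left(-3 + 8 \cdot 2\right) = 0 \left(-3 + 16\right) = 0 \cdot 13 = 0$)
$j \left(136 - \frac{3}{B{\left(9 \right)}}\right) = 0 \left(136 - \frac{3}{-11}\right) = 0 \left(136 - - \frac{3}{11}\right) = 0 \left(136 + \frac{3}{11}\right) = 0 \cdot \frac{1499}{11} = 0$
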